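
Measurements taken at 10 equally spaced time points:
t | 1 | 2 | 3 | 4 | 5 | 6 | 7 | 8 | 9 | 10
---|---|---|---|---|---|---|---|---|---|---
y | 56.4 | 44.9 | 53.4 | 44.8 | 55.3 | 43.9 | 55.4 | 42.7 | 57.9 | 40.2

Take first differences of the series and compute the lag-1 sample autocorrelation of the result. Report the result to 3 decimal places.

First differences Δy: -11.5, 8.5, -8.6, 10.5, -11.4, 11.5, -12.7, 15.2, -17.7
Mean of differences = -1.8000
Numerator Σ(Δy_t−Δȳ)(Δy_{t+1}−Δȳ) = -1099.9200
Denominator Σ(Δy_t−Δȳ)² = 1327.3800
r_1(Δy) = -1099.9200 / 1327.3800 = -0.829

-0.829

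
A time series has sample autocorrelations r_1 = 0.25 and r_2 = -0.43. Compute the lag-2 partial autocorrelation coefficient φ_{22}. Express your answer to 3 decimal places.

φ_{22} = (r_2 − r_1²) / (1 − r_1²)
r_1² = (0.25)² = 0.0625
Numerator = -0.43 − 0.0625 = -0.4925; denominator = 1 − 0.0625 = 0.9375
φ_{22} = -0.4925 / 0.9375 = -0.525

-0.525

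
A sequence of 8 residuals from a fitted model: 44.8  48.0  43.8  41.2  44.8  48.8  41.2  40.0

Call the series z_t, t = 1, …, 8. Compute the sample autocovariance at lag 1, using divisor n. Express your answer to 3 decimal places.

0.254

Mean z̄ = (44.8 + 48.0 + 43.8 + 41.2 + 44.8 + 48.8 + 41.2 + 40.0)/8 = 44.0750
Σ_{t=1}^{7}(z_t−z̄)(z_{t+1}−z̄) = 2.0294
γ_1 = 2.0294 / 8 = 0.254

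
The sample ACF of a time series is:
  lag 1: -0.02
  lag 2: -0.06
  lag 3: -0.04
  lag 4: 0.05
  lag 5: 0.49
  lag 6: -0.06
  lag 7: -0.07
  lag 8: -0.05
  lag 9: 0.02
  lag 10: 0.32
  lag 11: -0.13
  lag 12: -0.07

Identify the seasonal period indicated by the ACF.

5

The largest autocorrelation is r_5 = 0.49, with a weaker echo at lag 10 (0.32); the remaining lags stay at or below 0.05.
The dominant spike at lag 5 indicates a seasonal period of 5.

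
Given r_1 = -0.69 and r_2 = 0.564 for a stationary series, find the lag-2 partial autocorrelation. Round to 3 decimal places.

0.168

φ_{22} = (r_2 − r_1²) / (1 − r_1²)
r_1² = (-0.69)² = 0.4761
Numerator = 0.564 − 0.4761 = 0.0879; denominator = 1 − 0.4761 = 0.5239
φ_{22} = 0.0879 / 0.5239 = 0.168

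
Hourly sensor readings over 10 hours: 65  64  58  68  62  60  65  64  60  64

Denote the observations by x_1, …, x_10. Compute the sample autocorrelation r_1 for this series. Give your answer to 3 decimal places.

Mean x̄ = (65 + 64 + 58 + 68 + 62 + 60 + 65 + 64 + 60 + 64)/10 = 63.0000
Numerator Σ_{t=1}^{9}(x_t−x̄)(x_{t+1}−x̄) = -40.0000
Denominator Σ(x_t−x̄)² = 80.0000
r_1 = -40.0000 / 80.0000 = -0.500

-0.500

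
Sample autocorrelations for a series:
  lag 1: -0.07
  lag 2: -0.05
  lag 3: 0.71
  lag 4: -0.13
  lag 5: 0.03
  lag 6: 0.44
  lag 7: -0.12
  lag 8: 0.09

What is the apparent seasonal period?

3

The largest autocorrelation is r_3 = 0.71, with a weaker echo at lag 6 (0.44); the remaining lags stay at or below 0.09.
The dominant spike at lag 3 indicates a seasonal period of 3.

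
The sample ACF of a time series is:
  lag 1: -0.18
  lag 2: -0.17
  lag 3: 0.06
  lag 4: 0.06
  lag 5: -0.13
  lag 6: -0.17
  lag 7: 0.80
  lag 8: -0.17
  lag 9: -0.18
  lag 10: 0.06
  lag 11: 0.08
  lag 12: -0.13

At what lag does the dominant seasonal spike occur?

The largest autocorrelation is r_7 = 0.80; the remaining lags stay at or below 0.08.
The dominant spike at lag 7 indicates a seasonal period of 7.

7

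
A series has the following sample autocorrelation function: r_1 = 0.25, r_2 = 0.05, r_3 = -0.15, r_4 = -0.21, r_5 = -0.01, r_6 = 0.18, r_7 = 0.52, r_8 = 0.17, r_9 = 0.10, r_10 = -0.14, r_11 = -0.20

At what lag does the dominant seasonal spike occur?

7

The largest autocorrelation is r_7 = 0.52; the remaining lags stay at or below 0.25. The elevated value at lag 1 (0.25), dropping to 0.05 at lag 2, reflects decaying short-term dependence rather than seasonality.
The dominant spike at lag 7 indicates a seasonal period of 7.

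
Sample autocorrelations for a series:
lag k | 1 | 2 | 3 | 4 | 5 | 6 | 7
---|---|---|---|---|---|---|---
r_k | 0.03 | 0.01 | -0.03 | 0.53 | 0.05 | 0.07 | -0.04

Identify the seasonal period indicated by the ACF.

4

The largest autocorrelation is r_4 = 0.53; the remaining lags stay at or below 0.07.
The dominant spike at lag 4 indicates a seasonal period of 4.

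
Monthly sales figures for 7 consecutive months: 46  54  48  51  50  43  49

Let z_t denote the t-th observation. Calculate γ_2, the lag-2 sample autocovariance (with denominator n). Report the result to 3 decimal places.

Mean z̄ = (46 + 54 + 48 + 51 + 50 + 43 + 49)/7 = 48.7143
Σ_{t=1}^{5}(z_t−z̄)(z_{t+2}−z̄) = 0.4082
γ_2 = 0.4082 / 7 = 0.058

0.058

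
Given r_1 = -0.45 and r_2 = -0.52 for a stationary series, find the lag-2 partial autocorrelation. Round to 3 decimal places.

-0.906

φ_{22} = (r_2 − r_1²) / (1 − r_1²)
r_1² = (-0.45)² = 0.2025
Numerator = -0.52 − 0.2025 = -0.7225; denominator = 1 − 0.2025 = 0.7975
φ_{22} = -0.7225 / 0.7975 = -0.906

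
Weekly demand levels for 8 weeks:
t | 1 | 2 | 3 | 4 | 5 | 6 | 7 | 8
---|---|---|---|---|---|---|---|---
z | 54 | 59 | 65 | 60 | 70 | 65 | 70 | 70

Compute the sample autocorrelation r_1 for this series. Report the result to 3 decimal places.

0.257

Mean z̄ = (54 + 59 + 65 + 60 + 70 + 65 + 70 + 70)/8 = 64.1250
Numerator Σ_{t=1}^{7}(z_t−z̄)(z_{t+1}−z̄) = 64.3594
Denominator Σ(z_t−z̄)² = 250.8750
r_1 = 64.3594 / 250.8750 = 0.257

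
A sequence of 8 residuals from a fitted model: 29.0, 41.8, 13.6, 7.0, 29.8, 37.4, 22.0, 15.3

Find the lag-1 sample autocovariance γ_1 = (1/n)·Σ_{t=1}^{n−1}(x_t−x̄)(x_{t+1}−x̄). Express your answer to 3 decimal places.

Mean x̄ = (29.0 + 41.8 + 13.6 + 7.0 + 29.8 + 37.4 + 22.0 + 15.3)/8 = 24.4875
Σ_{t=1}^{7}(x_t−x̄)(x_{t+1}−x̄) = 46.4573
γ_1 = 46.4573 / 8 = 5.807

5.807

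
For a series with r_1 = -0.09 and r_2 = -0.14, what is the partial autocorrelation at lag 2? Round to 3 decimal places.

φ_{22} = (r_2 − r_1²) / (1 − r_1²)
r_1² = (-0.09)² = 0.0081
Numerator = -0.14 − 0.0081 = -0.1481; denominator = 1 − 0.0081 = 0.9919
φ_{22} = -0.1481 / 0.9919 = -0.149

-0.149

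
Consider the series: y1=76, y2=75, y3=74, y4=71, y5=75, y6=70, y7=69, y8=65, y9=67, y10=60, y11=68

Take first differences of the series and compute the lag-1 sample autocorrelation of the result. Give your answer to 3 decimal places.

-0.610

First differences Δy: -1, -1, -3, 4, -5, -1, -4, 2, -7, 8
Mean of differences = -0.8000
Numerator Σ(Δy_t−Δȳ)(Δy_{t+1}−Δȳ) = -109.6400
Denominator Σ(Δy_t−Δȳ)² = 179.6000
r_1(Δy) = -109.6400 / 179.6000 = -0.610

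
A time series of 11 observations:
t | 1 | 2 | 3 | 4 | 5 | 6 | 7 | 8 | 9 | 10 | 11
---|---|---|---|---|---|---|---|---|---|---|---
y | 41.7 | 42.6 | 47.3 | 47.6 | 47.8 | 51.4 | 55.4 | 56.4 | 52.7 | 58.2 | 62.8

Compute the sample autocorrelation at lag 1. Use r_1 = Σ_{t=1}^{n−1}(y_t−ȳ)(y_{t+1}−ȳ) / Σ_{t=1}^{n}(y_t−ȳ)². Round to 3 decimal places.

0.606

Mean ȳ = (41.7 + 42.6 + 47.3 + 47.6 + 47.8 + 51.4 + 55.4 + 56.4 + 52.7 + 58.2 + 62.8)/11 = 51.2636
Numerator Σ_{t=1}^{10}(y_t−ȳ)(y_{t+1}−ȳ) = 263.1050
Denominator Σ(y_t−ȳ)² = 434.4255
r_1 = 263.1050 / 434.4255 = 0.606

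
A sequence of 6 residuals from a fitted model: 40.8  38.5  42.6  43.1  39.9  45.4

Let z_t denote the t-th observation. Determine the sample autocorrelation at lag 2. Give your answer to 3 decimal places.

-0.058

Mean z̄ = (40.8 + 38.5 + 42.6 + 43.1 + 39.9 + 45.4)/6 = 41.7167
Numerator Σ_{t=1}^{4}(z_t−z̄)(z_{t+2}−z̄) = -1.7689
Denominator Σ(z_t−z̄)² = 30.7483
r_2 = -1.7689 / 30.7483 = -0.058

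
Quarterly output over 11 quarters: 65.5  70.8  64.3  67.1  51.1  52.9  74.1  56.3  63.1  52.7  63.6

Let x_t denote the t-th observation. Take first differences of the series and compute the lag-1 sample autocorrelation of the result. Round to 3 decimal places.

-0.562

First differences Δx: 5.3, -6.5, 2.8, -16.0, 1.8, 21.2, -17.8, 6.8, -10.4, 10.9
Mean of differences = -0.1900
Numerator Σ(Δx_t−Δx̄)(Δx_{t+1}−Δx̄) = -774.0451
Denominator Σ(Δx_t−Δx̄)² = 1376.5490
r_1(Δx) = -774.0451 / 1376.5490 = -0.562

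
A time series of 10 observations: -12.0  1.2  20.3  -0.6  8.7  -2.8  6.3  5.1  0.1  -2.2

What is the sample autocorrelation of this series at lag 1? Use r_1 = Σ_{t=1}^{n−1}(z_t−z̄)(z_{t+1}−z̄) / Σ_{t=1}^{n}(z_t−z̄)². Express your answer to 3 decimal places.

-0.176

Mean z̄ = (-12.0 + 1.2 + 20.3 − 0.6 + 8.7 − 2.8 + 6.3 + 5.1 + 0.1 − 2.2)/10 = 2.4100
Numerator Σ_{t=1}^{9}(z_t−z̄)(z_{t+1}−z̄) = -115.1311
Denominator Σ(z_t−z̄)² = 653.8890
r_1 = -115.1311 / 653.8890 = -0.176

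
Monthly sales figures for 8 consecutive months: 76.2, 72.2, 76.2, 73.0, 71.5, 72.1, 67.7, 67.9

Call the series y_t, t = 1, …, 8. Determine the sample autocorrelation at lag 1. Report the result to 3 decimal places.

Mean ȳ = (76.2 + 72.2 + 76.2 + 73.0 + 71.5 + 72.1 + 67.7 + 67.9)/8 = 72.1000
Deviations from mean: 4.1000, 0.1000, 4.1000, 0.9000, -0.6000, 0.0000, -4.4000, -4.2000
Σ(y_t−ȳ)(y_{t+1}−ȳ) = (0.4100) + (0.4100) + (3.6900) + (-0.5400) + (0.0000) + (0.0000) + (18.4800) = 22.4500
Denominator Σ(y_t−ȳ)² = 71.8000
r_1 = 22.4500 / 71.8000 = 0.313

0.313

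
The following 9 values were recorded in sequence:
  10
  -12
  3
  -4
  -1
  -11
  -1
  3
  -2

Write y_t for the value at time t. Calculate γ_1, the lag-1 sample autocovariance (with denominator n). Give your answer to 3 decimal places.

Mean ȳ = (10 − 12 + 3 − 4 − 1 − 11 − 1 + 3 − 2)/9 = -1.6667
Σ_{t=1}^{8}(y_t−ȳ)(y_{t+1}−ȳ) = -192.1111
γ_1 = -192.1111 / 9 = -21.346

-21.346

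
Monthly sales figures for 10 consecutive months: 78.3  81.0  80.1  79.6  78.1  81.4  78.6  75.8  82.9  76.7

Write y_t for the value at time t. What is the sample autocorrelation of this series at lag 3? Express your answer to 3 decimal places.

0.297

Mean ȳ = (78.3 + 81.0 + 80.1 + 79.6 + 78.1 + 81.4 + 78.6 + 75.8 + 82.9 + 76.7)/10 = 79.2500
Numerator Σ_{t=1}^{7}(y_t−ȳ)(y_{t+3}−ȳ) = 12.7275
Denominator Σ(y_t−ȳ)² = 42.9050
r_3 = 12.7275 / 42.9050 = 0.297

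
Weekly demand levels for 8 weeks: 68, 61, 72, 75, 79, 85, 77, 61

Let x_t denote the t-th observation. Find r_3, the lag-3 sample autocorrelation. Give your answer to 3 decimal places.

-0.302

Mean x̄ = (68 + 61 + 72 + 75 + 79 + 85 + 77 + 61)/8 = 72.2500
Numerator Σ_{t=1}^{5}(x_t−x̄)(x_{t+3}−x̄) = -153.6875
Denominator Σ(x_t−x̄)² = 509.5000
r_3 = -153.6875 / 509.5000 = -0.302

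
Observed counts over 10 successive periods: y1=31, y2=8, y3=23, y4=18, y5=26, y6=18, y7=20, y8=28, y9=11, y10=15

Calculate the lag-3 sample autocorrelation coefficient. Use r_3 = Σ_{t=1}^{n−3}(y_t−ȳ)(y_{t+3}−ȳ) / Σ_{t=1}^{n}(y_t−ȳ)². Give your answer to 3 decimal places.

-0.069

Mean ȳ = (31 + 8 + 23 + 18 + 26 + 18 + 20 + 28 + 11 + 15)/10 = 19.8000
Σ(y_t−ȳ)(y_{t+3}−ȳ) = (-20.1600) + (-73.1600) + (-5.7600) + (-0.3600) + (50.8400) + (15.8400) + (-0.9600) = -33.7200
Denominator Σ(y_t−ȳ)² = 487.6000
r_3 = -33.7200 / 487.6000 = -0.069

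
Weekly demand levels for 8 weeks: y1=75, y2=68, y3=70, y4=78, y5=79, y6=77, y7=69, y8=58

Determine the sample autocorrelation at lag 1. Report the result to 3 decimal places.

0.263

Mean ȳ = (75 + 68 + 70 + 78 + 79 + 77 + 69 + 58)/8 = 71.7500
Deviations from mean: 3.2500, -3.7500, -1.7500, 6.2500, 7.2500, 5.2500, -2.7500, -13.7500
Σ(y_t−ȳ)(y_{t+1}−ȳ) = (-12.1875) + (6.5625) + (-10.9375) + (45.3125) + (38.0625) + (-14.4375) + (37.8125) = 90.1875
Denominator Σ(y_t−ȳ)² = 343.5000
r_1 = 90.1875 / 343.5000 = 0.263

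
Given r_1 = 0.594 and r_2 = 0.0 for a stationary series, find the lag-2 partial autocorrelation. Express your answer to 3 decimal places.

-0.545

φ_{22} = (r_2 − r_1²) / (1 − r_1²)
r_1² = (0.594)² = 0.352836
Numerator = 0.0 − 0.3528 = -0.3528; denominator = 1 − 0.3528 = 0.6472
φ_{22} = -0.3528 / 0.6472 = -0.545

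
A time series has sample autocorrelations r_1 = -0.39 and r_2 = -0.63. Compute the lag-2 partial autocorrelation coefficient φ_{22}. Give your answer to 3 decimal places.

-0.922

φ_{22} = (r_2 − r_1²) / (1 − r_1²)
r_1² = (-0.39)² = 0.1521
Numerator = -0.63 − 0.1521 = -0.7821; denominator = 1 − 0.1521 = 0.8479
φ_{22} = -0.7821 / 0.8479 = -0.922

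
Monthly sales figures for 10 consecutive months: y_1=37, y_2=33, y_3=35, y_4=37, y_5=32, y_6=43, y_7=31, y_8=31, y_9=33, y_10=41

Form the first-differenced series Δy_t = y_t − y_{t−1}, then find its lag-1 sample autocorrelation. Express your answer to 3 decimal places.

First differences Δy: -4, 2, 2, -5, 11, -12, 0, 2, 8
Mean of differences = 0.4444
Numerator Σ(Δy_t−Δȳ)(Δy_{t+1}−Δȳ) = -185.1975
Denominator Σ(Δy_t−Δȳ)² = 380.2222
r_1(Δy) = -185.1975 / 380.2222 = -0.487

-0.487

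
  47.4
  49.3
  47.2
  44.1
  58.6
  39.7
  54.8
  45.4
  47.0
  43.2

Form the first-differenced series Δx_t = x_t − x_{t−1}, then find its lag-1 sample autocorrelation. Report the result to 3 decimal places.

-0.836

First differences Δx: 1.9, -2.1, -3.1, 14.5, -18.9, 15.1, -9.4, 1.6, -3.8
Mean of differences = -0.4667
Numerator Σ(Δx_t−Δx̄)(Δx_{t+1}−Δx̄) = -766.2211
Denominator Σ(Δx_t−Δx̄)² = 916.5000
r_1(Δx) = -766.2211 / 916.5000 = -0.836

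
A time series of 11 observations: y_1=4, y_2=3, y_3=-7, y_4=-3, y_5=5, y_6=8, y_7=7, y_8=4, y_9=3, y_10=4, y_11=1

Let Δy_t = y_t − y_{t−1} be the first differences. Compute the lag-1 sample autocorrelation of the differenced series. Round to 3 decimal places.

First differences Δy: -1, -10, 4, 8, 3, -1, -3, -1, 1, -3
Mean of differences = -0.3000
Numerator Σ(Δy_t−Δȳ)(Δy_{t+1}−Δȳ) = 25.2100
Denominator Σ(Δy_t−Δȳ)² = 210.1000
r_1(Δy) = 25.2100 / 210.1000 = 0.120

0.120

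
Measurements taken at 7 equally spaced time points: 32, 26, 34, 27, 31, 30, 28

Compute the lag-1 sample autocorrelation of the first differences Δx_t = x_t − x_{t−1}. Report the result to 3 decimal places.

First differences Δx: -6, 8, -7, 4, -1, -2
Mean of differences = -0.6667
Numerator Σ(Δx_t−Δx̄)(Δx_{t+1}−Δx̄) = -131.7778
Denominator Σ(Δx_t−Δx̄)² = 167.3333
r_1(Δx) = -131.7778 / 167.3333 = -0.788

-0.788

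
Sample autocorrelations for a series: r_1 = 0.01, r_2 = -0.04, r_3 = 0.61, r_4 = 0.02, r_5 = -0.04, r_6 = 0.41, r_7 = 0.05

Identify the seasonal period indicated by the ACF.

The largest autocorrelation is r_3 = 0.61, with a weaker echo at lag 6 (0.41); the remaining lags stay at or below 0.05.
The dominant spike at lag 3 indicates a seasonal period of 3.

3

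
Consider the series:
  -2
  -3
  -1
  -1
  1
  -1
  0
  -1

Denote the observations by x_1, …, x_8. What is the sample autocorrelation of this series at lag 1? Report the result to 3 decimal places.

Mean x̄ = (-2 − 3 − 1 − 1 + 1 − 1 + 0 − 1)/8 = -1.0000
Numerator Σ_{t=1}^{7}(x_t−x̄)(x_{t+1}−x̄) = 2.0000
Denominator Σ(x_t−x̄)² = 10.0000
r_1 = 2.0000 / 10.0000 = 0.200

0.200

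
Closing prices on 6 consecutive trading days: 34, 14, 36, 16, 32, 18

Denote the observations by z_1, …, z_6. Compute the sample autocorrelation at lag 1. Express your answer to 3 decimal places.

-0.859

Mean z̄ = (34 + 14 + 36 + 16 + 32 + 18)/6 = 25.0000
Deviations from mean: 9.0000, -11.0000, 11.0000, -9.0000, 7.0000, -7.0000
Numerator Σ_{t=1}^{5}(z_t−z̄)(z_{t+1}−z̄) = -431.0000
Denominator Σ(z_t−z̄)² = 502.0000
r_1 = -431.0000 / 502.0000 = -0.859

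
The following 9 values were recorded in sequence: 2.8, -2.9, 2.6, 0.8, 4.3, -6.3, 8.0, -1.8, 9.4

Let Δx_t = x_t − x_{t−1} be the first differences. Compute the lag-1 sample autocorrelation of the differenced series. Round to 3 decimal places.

-0.798

First differences Δx: -5.7, 5.5, -1.8, 3.5, -10.6, 14.3, -9.8, 11.2
Mean of differences = 0.8250
Numerator Σ(Δx_t−Δx̄)(Δx_{t+1}−Δx̄) = -487.7181
Denominator Σ(Δx_t−Δx̄)² = 611.1150
r_1(Δx) = -487.7181 / 611.1150 = -0.798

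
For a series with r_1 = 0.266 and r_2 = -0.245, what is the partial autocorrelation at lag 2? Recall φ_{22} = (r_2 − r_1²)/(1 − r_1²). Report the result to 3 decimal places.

-0.340

φ_{22} = (r_2 − r_1²) / (1 − r_1²)
r_1² = (0.266)² = 0.070756
Numerator = -0.245 − 0.0708 = -0.3158; denominator = 1 − 0.0708 = 0.9292
φ_{22} = -0.3158 / 0.9292 = -0.340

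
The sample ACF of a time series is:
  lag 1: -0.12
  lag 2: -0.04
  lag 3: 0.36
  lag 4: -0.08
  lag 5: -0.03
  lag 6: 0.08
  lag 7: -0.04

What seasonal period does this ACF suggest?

3

The largest autocorrelation is r_3 = 0.36; the remaining lags stay at or below 0.08.
The dominant spike at lag 3 indicates a seasonal period of 3.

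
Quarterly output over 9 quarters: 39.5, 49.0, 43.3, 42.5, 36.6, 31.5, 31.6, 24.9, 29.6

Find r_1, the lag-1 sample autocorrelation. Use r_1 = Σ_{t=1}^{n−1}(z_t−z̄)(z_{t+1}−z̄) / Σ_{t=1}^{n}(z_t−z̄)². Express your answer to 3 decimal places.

0.678

Mean z̄ = (39.5 + 49.0 + 43.3 + 42.5 + 36.6 + 31.5 + 31.6 + 24.9 + 29.6)/9 = 36.5000
Numerator Σ_{t=1}^{8}(z_t−z̄)(z_{t+1}−z̄) = 324.7800
Denominator Σ(z_t−z̄)² = 478.6800
r_1 = 324.7800 / 478.6800 = 0.678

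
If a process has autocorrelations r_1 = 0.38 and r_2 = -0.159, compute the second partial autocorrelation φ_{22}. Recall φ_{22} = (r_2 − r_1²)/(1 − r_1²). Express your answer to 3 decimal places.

-0.355

φ_{22} = (r_2 − r_1²) / (1 − r_1²)
r_1² = (0.38)² = 0.1444
Numerator = -0.159 − 0.1444 = -0.3034; denominator = 1 − 0.1444 = 0.8556
φ_{22} = -0.3034 / 0.8556 = -0.355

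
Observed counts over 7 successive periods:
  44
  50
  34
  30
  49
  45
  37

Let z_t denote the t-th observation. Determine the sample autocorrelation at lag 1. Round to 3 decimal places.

Mean z̄ = (44 + 50 + 34 + 30 + 49 + 45 + 37)/7 = 41.2857
Numerator Σ_{t=1}^{6}(z_t−z̄)(z_{t+1}−z̄) = -31.9388
Denominator Σ(z_t−z̄)² = 355.4286
r_1 = -31.9388 / 355.4286 = -0.090

-0.090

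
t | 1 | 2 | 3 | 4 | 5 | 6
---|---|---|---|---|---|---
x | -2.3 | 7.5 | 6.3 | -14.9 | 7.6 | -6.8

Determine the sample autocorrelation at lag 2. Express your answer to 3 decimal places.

Mean x̄ = (-2.3 + 7.5 + 6.3 − 14.9 + 7.6 − 6.8)/6 = -0.4333
Deviations from mean: -1.8667, 7.9333, 6.7333, -14.4667, 8.0333, -6.3667
Σ(x_t−x̄)(x_{t+2}−x̄) = (-12.5689) + (-114.7689) + (54.0911) + (92.1044) = 18.8578
Denominator Σ(x_t−x̄)² = 426.1133
r_2 = 18.8578 / 426.1133 = 0.044

0.044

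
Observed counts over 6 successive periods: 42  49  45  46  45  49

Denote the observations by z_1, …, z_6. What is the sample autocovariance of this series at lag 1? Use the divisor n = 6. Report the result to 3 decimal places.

-3.000

Mean z̄ = (42 + 49 + 45 + 46 + 45 + 49)/6 = 46.0000
Deviations: -4.0000, 3.0000, -1.0000, 0.0000, -1.0000, 3.0000
Σ_{t=1}^{5}(z_t−z̄)(z_{t+1}−z̄) = -18.0000
γ_1 = -18.0000 / 6 = -3.000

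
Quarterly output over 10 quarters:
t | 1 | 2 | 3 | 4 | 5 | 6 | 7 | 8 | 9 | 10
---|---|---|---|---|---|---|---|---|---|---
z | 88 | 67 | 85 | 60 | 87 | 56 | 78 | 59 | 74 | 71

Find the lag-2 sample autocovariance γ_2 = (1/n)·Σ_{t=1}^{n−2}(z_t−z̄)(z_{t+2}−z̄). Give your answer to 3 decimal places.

Mean z̄ = (88 + 67 + 85 + 60 + 87 + 56 + 78 + 59 + 74 + 71)/10 = 72.5000
Σ_{t=1}^{8}(z_t−z̄)(z_{t+2}−z̄) = 981.0000
γ_2 = 981.0000 / 10 = 98.100

98.100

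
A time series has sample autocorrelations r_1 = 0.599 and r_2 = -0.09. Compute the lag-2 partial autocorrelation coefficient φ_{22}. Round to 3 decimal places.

-0.700

φ_{22} = (r_2 − r_1²) / (1 − r_1²)
r_1² = (0.599)² = 0.358801
Numerator = -0.09 − 0.3588 = -0.4488; denominator = 1 − 0.3588 = 0.6412
φ_{22} = -0.4488 / 0.6412 = -0.700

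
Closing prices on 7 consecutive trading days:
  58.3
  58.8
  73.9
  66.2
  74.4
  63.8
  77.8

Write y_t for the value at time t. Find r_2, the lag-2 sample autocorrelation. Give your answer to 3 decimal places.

0.192

Mean ȳ = (58.3 + 58.8 + 73.9 + 66.2 + 74.4 + 63.8 + 77.8)/7 = 67.6000
Deviations from mean: -9.3000, -8.8000, 6.3000, -1.4000, 6.8000, -3.8000, 10.2000
Numerator Σ_{t=1}^{5}(y_t−ȳ)(y_{t+2}−ȳ) = 71.2500
Denominator Σ(y_t−ȳ)² = 370.3000
r_2 = 71.2500 / 370.3000 = 0.192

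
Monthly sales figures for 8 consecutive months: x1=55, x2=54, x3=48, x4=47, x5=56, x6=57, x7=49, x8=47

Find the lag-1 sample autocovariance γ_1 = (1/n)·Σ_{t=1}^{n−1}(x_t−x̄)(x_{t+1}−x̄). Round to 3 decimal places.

Mean x̄ = (55 + 54 + 48 + 47 + 56 + 57 + 49 + 47)/8 = 51.6250
Σ_{t=1}^{7}(x_t−x̄)(x_{t+1}−x̄) = 17.4844
γ_1 = 17.4844 / 8 = 2.186

2.186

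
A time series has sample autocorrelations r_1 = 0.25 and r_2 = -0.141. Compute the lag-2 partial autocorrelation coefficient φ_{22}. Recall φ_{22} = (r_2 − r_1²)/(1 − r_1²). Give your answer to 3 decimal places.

φ_{22} = (r_2 − r_1²) / (1 − r_1²)
r_1² = (0.25)² = 0.0625
Numerator = -0.141 − 0.0625 = -0.2035; denominator = 1 − 0.0625 = 0.9375
φ_{22} = -0.2035 / 0.9375 = -0.217

-0.217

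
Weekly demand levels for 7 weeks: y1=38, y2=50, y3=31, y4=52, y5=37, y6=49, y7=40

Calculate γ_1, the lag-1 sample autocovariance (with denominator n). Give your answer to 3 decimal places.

-47.577

Mean ȳ = (38 + 50 + 31 + 52 + 37 + 49 + 40)/7 = 42.4286
Σ_{t=1}^{6}(y_t−ȳ)(y_{t+1}−ȳ) = -333.0408
γ_1 = -333.0408 / 7 = -47.577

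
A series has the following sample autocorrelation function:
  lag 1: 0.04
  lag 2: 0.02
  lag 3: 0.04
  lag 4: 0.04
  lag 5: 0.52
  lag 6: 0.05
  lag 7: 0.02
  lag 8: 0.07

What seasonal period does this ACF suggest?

5

The largest autocorrelation is r_5 = 0.52; the remaining lags stay at or below 0.07.
The dominant spike at lag 5 indicates a seasonal period of 5.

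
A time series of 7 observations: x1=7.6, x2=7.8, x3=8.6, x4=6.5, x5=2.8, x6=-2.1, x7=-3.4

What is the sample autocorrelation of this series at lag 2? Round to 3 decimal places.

Mean x̄ = (7.6 + 7.8 + 8.6 + 6.5 + 2.8 − 2.1 − 3.4)/7 = 3.9714
Deviations from mean: 3.6286, 3.8286, 4.6286, 2.5286, -1.1714, -6.0714, -7.3714
Numerator Σ_{t=1}^{5}(x_t−x̄)(x_{t+2}−x̄) = 14.3369
Denominator Σ(x_t−x̄)² = 148.2143
r_2 = 14.3369 / 148.2143 = 0.097

0.097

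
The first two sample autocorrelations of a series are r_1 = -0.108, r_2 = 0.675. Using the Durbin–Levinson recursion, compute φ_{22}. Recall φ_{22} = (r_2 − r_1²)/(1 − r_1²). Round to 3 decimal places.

φ_{22} = (r_2 − r_1²) / (1 − r_1²)
r_1² = (-0.108)² = 0.011664
Numerator = 0.675 − 0.0117 = 0.6633; denominator = 1 − 0.0117 = 0.9883
φ_{22} = 0.6633 / 0.9883 = 0.671

0.671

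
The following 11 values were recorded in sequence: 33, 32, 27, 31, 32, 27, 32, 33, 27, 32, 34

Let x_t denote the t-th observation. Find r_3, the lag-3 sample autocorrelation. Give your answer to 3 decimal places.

Mean x̄ = (33 + 32 + 27 + 31 + 32 + 27 + 32 + 33 + 27 + 32 + 34)/11 = 30.9091
Numerator Σ_{t=1}^{8}(x_t−x̄)(x_{t+3}−x̄) = 41.9752
Denominator Σ(x_t−x̄)² = 68.9091
r_3 = 41.9752 / 68.9091 = 0.609

0.609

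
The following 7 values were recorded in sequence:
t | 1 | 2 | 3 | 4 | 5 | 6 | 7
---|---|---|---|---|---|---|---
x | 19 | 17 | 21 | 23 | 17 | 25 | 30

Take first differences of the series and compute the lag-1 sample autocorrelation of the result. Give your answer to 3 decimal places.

-0.295

First differences Δx: -2, 4, 2, -6, 8, 5
Mean of differences = 1.8333
Numerator Σ(Δx_t−Δx̄)(Δx_{t+1}−Δx̄) = -38.0278
Denominator Σ(Δx_t−Δx̄)² = 128.8333
r_1(Δx) = -38.0278 / 128.8333 = -0.295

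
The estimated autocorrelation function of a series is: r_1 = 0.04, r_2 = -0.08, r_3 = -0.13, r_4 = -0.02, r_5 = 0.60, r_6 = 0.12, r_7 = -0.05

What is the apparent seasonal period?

The largest autocorrelation is r_5 = 0.60; the remaining lags stay at or below 0.12.
The dominant spike at lag 5 indicates a seasonal period of 5.

5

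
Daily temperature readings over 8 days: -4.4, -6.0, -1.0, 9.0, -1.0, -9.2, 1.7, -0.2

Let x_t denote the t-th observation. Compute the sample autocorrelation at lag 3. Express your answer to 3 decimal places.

-0.017

Mean x̄ = (-4.4 − 6.0 − 1.0 + 9.0 − 1.0 − 9.2 + 1.7 − 0.2)/8 = -1.3875
Deviations from mean: -3.0125, -4.6125, 0.3875, 10.3875, 0.3875, -7.8125, 3.0875, 1.1875
Σ(x_t−x̄)(x_{t+3}−x̄) = (-31.2923) + (-1.7873) + (-3.0273) + (32.0714) + (0.4602) = -3.5755
Denominator Σ(x_t−x̄)² = 210.5288
r_3 = -3.5755 / 210.5288 = -0.017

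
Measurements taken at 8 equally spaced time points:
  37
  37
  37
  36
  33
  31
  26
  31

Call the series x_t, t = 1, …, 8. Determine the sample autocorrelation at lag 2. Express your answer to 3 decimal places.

Mean x̄ = (37 + 37 + 37 + 36 + 33 + 31 + 26 + 31)/8 = 33.5000
Deviations from mean: 3.5000, 3.5000, 3.5000, 2.5000, -0.5000, -2.5000, -7.5000, -2.5000
Σ(x_t−x̄)(x_{t+2}−x̄) = (12.2500) + (8.7500) + (-1.7500) + (-6.2500) + (3.7500) + (6.2500) = 23.0000
Denominator Σ(x_t−x̄)² = 112.0000
r_2 = 23.0000 / 112.0000 = 0.205

0.205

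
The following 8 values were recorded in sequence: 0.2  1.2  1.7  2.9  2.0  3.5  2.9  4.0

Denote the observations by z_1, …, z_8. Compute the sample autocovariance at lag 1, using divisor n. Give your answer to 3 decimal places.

0.476

Mean z̄ = (0.2 + 1.2 + 1.7 + 2.9 + 2.0 + 3.5 + 2.9 + 4.0)/8 = 2.3000
Σ_{t=1}^{7}(z_t−z̄)(z_{t+1}−z̄) = 3.8100
γ_1 = 3.8100 / 8 = 0.476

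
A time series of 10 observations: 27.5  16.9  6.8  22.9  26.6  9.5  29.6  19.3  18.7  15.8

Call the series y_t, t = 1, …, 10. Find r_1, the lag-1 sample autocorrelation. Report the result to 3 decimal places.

Mean ȳ = (27.5 + 16.9 + 6.8 + 22.9 + 26.6 + 9.5 + 29.6 + 19.3 + 18.7 + 15.8)/10 = 19.3600
Numerator Σ_{t=1}^{9}(y_t−ȳ)(y_{t+1}−ȳ) = -178.5376
Denominator Σ(y_t−ȳ)² = 510.2040
r_1 = -178.5376 / 510.2040 = -0.350

-0.350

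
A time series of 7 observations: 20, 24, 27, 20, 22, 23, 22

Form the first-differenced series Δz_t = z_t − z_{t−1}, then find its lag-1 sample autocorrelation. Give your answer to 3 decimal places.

-0.275

First differences Δz: 4, 3, -7, 2, 1, -1
Mean of differences = 0.3333
Numerator Σ(Δz_t−Δz̄)(Δz_{t+1}−Δz̄) = -21.7778
Denominator Σ(Δz_t−Δz̄)² = 79.3333
r_1(Δz) = -21.7778 / 79.3333 = -0.275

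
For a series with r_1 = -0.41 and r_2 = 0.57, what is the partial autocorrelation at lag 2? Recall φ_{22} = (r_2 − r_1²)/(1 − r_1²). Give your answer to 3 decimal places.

φ_{22} = (r_2 − r_1²) / (1 − r_1²)
r_1² = (-0.41)² = 0.1681
Numerator = 0.57 − 0.1681 = 0.4019; denominator = 1 − 0.1681 = 0.8319
φ_{22} = 0.4019 / 0.8319 = 0.483

0.483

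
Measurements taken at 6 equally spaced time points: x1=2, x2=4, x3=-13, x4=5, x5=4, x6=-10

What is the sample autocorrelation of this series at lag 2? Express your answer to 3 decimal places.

-0.383

Mean x̄ = (2 + 4 − 13 + 5 + 4 − 10)/6 = -1.3333
Deviations from mean: 3.3333, 5.3333, -11.6667, 6.3333, 5.3333, -8.6667
Σ(x_t−x̄)(x_{t+2}−x̄) = (-38.8889) + (33.7778) + (-62.2222) + (-54.8889) = -122.2222
Denominator Σ(x_t−x̄)² = 319.3333
r_2 = -122.2222 / 319.3333 = -0.383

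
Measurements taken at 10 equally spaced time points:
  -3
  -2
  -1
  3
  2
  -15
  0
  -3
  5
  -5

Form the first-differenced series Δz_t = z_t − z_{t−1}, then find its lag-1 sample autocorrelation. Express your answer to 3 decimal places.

First differences Δz: 1, 1, 4, -1, -17, 15, -3, 8, -10
Mean of differences = -0.2222
Numerator Σ(Δz_t−Δz̄)(Δz_{t+1}−Δz̄) = -384.4938
Denominator Σ(Δz_t−Δz̄)² = 705.5556
r_1(Δz) = -384.4938 / 705.5556 = -0.545

-0.545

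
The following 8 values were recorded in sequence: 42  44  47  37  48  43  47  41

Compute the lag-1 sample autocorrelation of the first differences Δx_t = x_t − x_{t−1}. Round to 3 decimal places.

First differences Δx: 2, 3, -10, 11, -5, 4, -6
Mean of differences = -0.1429
Numerator Σ(Δx_t−Δx̄)(Δx_{t+1}−Δx̄) = -232.5918
Denominator Σ(Δx_t−Δx̄)² = 310.8571
r_1(Δx) = -232.5918 / 310.8571 = -0.748

-0.748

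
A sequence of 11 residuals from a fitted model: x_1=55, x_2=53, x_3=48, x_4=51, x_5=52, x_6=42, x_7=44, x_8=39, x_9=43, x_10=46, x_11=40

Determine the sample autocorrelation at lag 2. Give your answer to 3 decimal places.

Mean x̄ = (55 + 53 + 48 + 51 + 52 + 42 + 44 + 39 + 43 + 46 + 40)/11 = 46.6364
Numerator Σ_{t=1}^{9}(x_t−x̄)(x_{t+2}−x̄) = 86.0992
Denominator Σ(x_t−x̄)² = 304.5455
r_2 = 86.0992 / 304.5455 = 0.283

0.283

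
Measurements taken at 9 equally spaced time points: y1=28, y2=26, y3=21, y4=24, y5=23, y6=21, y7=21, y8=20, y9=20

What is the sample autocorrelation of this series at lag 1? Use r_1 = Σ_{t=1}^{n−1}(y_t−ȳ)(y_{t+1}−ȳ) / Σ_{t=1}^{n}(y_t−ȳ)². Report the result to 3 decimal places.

0.378

Mean ȳ = (28 + 26 + 21 + 24 + 23 + 21 + 21 + 20 + 20)/9 = 22.6667
Numerator Σ_{t=1}^{8}(y_t−ȳ)(y_{t+1}−ȳ) = 24.2222
Denominator Σ(y_t−ȳ)² = 64.0000
r_1 = 24.2222 / 64.0000 = 0.378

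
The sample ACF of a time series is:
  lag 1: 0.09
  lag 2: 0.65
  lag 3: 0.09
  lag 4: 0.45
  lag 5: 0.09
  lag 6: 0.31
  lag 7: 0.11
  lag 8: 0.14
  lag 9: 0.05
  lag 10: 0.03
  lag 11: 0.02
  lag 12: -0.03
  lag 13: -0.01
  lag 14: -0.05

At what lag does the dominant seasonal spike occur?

2

The largest autocorrelation is r_2 = 0.65, with weaker echoes at lags 4 (0.45) and 6 (0.31); the remaining lags stay at or below 0.14.
The dominant spike at lag 2 indicates a seasonal period of 2.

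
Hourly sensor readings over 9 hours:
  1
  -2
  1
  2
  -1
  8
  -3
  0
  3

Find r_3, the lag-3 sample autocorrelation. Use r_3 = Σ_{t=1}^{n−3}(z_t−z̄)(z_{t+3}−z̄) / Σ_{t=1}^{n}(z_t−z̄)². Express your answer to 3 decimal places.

Mean z̄ = (1 − 2 + 1 + 2 − 1 + 8 − 3 + 0 + 3)/9 = 1.0000
Numerator Σ_{t=1}^{6}(z_t−z̄)(z_{t+3}−z̄) = 18.0000
Denominator Σ(z_t−z̄)² = 84.0000
r_3 = 18.0000 / 84.0000 = 0.214

0.214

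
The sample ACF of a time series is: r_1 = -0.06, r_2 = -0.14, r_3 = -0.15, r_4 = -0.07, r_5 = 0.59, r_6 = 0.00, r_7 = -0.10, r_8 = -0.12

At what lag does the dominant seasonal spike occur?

5

The largest autocorrelation is r_5 = 0.59; the remaining lags stay at or below 0.00.
The dominant spike at lag 5 indicates a seasonal period of 5.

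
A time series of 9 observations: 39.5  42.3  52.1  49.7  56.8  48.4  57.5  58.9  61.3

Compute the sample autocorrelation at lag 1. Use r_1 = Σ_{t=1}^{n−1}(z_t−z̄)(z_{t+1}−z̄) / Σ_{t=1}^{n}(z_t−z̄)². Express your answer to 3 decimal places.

Mean z̄ = (39.5 + 42.3 + 52.1 + 49.7 + 56.8 + 48.4 + 57.5 + 58.9 + 61.3)/9 = 51.8333
Numerator Σ_{t=1}^{8}(z_t−z̄)(z_{t+1}−z̄) = 174.3056
Denominator Σ(z_t−z̄)² = 455.7400
r_1 = 174.3056 / 455.7400 = 0.382

0.382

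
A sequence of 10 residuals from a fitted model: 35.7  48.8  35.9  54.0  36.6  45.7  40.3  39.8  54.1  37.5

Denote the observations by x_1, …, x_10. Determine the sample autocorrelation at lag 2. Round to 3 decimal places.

Mean x̄ = (35.7 + 48.8 + 35.9 + 54.0 + 36.6 + 45.7 + 40.3 + 39.8 + 54.1 + 37.5)/10 = 42.8400
Numerator Σ_{t=1}^{8}(x_t−x̄)(x_{t+2}−x̄) = 186.0768
Denominator Σ(x_t−x̄)² = 477.3240
r_2 = 186.0768 / 477.3240 = 0.390

0.390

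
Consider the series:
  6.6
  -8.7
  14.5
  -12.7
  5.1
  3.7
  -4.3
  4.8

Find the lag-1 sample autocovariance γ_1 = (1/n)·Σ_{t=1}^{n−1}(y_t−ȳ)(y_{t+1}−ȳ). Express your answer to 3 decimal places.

-56.092

Mean ȳ = (6.6 − 8.7 + 14.5 − 12.7 + 5.1 + 3.7 − 4.3 + 4.8)/8 = 1.1250
Deviations: 5.4750, -9.8250, 13.3750, -13.8250, 3.9750, 2.5750, -5.4250, 3.6750
Σ_{t=1}^{7}(y_t−ȳ)(y_{t+1}−ȳ) = -448.7356
γ_1 = -448.7356 / 8 = -56.092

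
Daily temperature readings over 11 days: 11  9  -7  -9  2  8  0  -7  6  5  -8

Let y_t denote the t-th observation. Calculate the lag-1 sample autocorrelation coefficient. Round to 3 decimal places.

0.067

Mean ȳ = (11 + 9 − 7 − 9 + 2 + 8 + 0 − 7 + 6 + 5 − 8)/11 = 0.9091
Numerator Σ_{t=1}^{10}(y_t−ȳ)(y_{t+1}−ȳ) = 37.8099
Denominator Σ(y_t−ȳ)² = 564.9091
r_1 = 37.8099 / 564.9091 = 0.067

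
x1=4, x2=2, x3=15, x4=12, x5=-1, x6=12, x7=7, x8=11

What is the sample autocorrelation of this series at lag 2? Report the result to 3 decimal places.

-0.343

Mean x̄ = (4 + 2 + 15 + 12 − 1 + 12 + 7 + 11)/8 = 7.7500
Deviations from mean: -3.7500, -5.7500, 7.2500, 4.2500, -8.7500, 4.2500, -0.7500, 3.2500
Numerator Σ_{t=1}^{6}(x_t−x̄)(x_{t+2}−x̄) = -76.6250
Denominator Σ(x_t−x̄)² = 223.5000
r_2 = -76.6250 / 223.5000 = -0.343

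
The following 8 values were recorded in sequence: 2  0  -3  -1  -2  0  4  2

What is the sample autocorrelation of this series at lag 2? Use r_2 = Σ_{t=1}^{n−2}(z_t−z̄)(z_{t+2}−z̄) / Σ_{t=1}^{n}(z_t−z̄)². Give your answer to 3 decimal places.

-0.177

Mean z̄ = (2 + 0 − 3 − 1 − 2 + 0 + 4 + 2)/8 = 0.2500
Deviations from mean: 1.7500, -0.2500, -3.2500, -1.2500, -2.2500, -0.2500, 3.7500, 1.7500
Numerator Σ_{t=1}^{6}(z_t−z̄)(z_{t+2}−z̄) = -6.6250
Denominator Σ(z_t−z̄)² = 37.5000
r_2 = -6.6250 / 37.5000 = -0.177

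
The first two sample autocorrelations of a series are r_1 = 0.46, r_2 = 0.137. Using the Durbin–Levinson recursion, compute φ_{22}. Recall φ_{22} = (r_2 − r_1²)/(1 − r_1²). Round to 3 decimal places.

-0.095

φ_{22} = (r_2 − r_1²) / (1 − r_1²)
r_1² = (0.46)² = 0.2116
Numerator = 0.137 − 0.2116 = -0.0746; denominator = 1 − 0.2116 = 0.7884
φ_{22} = -0.0746 / 0.7884 = -0.095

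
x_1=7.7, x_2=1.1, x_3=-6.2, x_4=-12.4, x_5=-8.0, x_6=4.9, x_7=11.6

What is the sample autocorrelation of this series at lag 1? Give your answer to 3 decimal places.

Mean x̄ = (7.7 + 1.1 − 6.2 − 12.4 − 8.0 + 4.9 + 11.6)/7 = -0.1857
Numerator Σ_{t=1}^{6}(x_t−x̄)(x_{t+1}−x̄) = 191.5098
Denominator Σ(x_t−x̄)² = 475.0286
r_1 = 191.5098 / 475.0286 = 0.403

0.403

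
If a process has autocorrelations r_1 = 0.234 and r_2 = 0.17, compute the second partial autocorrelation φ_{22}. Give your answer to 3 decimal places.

0.122

φ_{22} = (r_2 − r_1²) / (1 − r_1²)
r_1² = (0.234)² = 0.054756
Numerator = 0.17 − 0.0548 = 0.1152; denominator = 1 − 0.0548 = 0.9452
φ_{22} = 0.1152 / 0.9452 = 0.122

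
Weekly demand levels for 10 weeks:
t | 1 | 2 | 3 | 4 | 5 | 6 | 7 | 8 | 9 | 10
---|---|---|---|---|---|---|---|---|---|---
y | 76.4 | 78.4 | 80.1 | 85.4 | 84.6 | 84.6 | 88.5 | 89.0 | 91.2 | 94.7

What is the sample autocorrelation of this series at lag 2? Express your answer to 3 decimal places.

Mean ȳ = (76.4 + 78.4 + 80.1 + 85.4 + 84.6 + 84.6 + 88.5 + 89.0 + 91.2 + 94.7)/10 = 85.2900
Numerator Σ_{t=1}^{8}(y_t−ȳ)(y_{t+2}−ȳ) = 97.9938
Denominator Σ(y_t−ȳ)² = 301.9490
r_2 = 97.9938 / 301.9490 = 0.325

0.325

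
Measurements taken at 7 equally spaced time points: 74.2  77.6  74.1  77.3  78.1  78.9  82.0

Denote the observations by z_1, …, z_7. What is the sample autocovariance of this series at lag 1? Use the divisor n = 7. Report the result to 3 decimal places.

0.995

Mean z̄ = (74.2 + 77.6 + 74.1 + 77.3 + 78.1 + 78.9 + 82.0)/7 = 77.4571
Deviations: -3.2571, 0.1429, -3.3571, -0.1571, 0.6429, 1.4429, 4.5429
Σ_{t=1}^{6}(z_t−z̄)(z_{t+1}−z̄) = 6.9639
γ_1 = 6.9639 / 7 = 0.995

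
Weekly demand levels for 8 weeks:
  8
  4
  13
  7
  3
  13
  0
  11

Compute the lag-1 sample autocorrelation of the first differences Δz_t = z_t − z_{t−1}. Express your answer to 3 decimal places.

First differences Δz: -4, 9, -6, -4, 10, -13, 11
Mean of differences = 0.4286
Numerator Σ(Δz_t−Δz̄)(Δz_{t+1}−Δz̄) = -377.4694
Denominator Σ(Δz_t−Δz̄)² = 537.7143
r_1(Δz) = -377.4694 / 537.7143 = -0.702

-0.702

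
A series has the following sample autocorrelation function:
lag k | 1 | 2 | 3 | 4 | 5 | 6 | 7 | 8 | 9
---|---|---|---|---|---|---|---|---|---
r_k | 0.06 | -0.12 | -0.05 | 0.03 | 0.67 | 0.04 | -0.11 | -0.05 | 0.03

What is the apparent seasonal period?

5

The largest autocorrelation is r_5 = 0.67; the remaining lags stay at or below 0.06.
The dominant spike at lag 5 indicates a seasonal period of 5.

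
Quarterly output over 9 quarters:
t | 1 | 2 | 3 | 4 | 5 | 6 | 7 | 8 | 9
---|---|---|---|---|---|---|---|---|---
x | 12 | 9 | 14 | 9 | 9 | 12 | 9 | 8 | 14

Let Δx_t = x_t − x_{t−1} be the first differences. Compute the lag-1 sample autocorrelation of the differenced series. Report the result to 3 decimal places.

-0.456

First differences Δx: -3, 5, -5, 0, 3, -3, -1, 6
Mean of differences = 0.2500
Numerator Σ(Δx_t−Δx̄)(Δx_{t+1}−Δx̄) = -51.8125
Denominator Σ(Δx_t−Δx̄)² = 113.5000
r_1(Δx) = -51.8125 / 113.5000 = -0.456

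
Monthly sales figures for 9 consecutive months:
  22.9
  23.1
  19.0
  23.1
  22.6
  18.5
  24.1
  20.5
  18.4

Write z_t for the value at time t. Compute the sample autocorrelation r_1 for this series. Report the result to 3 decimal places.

-0.358

Mean z̄ = (22.9 + 23.1 + 19.0 + 23.1 + 22.6 + 18.5 + 24.1 + 20.5 + 18.4)/9 = 21.3556
Numerator Σ_{t=1}^{8}(z_t−z̄)(z_{t+1}−z̄) = -14.5631
Denominator Σ(z_t−z̄)² = 40.7222
r_1 = -14.5631 / 40.7222 = -0.358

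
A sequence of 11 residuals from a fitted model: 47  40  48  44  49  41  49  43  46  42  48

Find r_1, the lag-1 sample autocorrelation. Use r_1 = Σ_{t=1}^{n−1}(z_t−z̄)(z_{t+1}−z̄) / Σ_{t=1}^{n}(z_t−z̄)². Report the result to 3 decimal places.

-0.780

Mean z̄ = (47 + 40 + 48 + 44 + 49 + 41 + 49 + 43 + 46 + 42 + 48)/11 = 45.1818
Numerator Σ_{t=1}^{10}(z_t−z̄)(z_{t+1}−z̄) = -85.4876
Denominator Σ(z_t−z̄)² = 109.6364
r_1 = -85.4876 / 109.6364 = -0.780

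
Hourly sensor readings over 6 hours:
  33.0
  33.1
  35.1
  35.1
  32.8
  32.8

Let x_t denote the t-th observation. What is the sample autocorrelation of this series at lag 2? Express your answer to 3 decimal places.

Mean x̄ = (33.0 + 33.1 + 35.1 + 35.1 + 32.8 + 32.8)/6 = 33.6500
Deviations from mean: -0.6500, -0.5500, 1.4500, 1.4500, -0.8500, -0.8500
Numerator Σ_{t=1}^{4}(x_t−x̄)(x_{t+2}−x̄) = -4.2050
Denominator Σ(x_t−x̄)² = 6.3750
r_2 = -4.2050 / 6.3750 = -0.660

-0.660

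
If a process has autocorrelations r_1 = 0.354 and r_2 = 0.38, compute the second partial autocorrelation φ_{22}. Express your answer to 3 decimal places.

φ_{22} = (r_2 − r_1²) / (1 − r_1²)
r_1² = (0.354)² = 0.125316
Numerator = 0.38 − 0.1253 = 0.2547; denominator = 1 − 0.1253 = 0.8747
φ_{22} = 0.2547 / 0.8747 = 0.291

0.291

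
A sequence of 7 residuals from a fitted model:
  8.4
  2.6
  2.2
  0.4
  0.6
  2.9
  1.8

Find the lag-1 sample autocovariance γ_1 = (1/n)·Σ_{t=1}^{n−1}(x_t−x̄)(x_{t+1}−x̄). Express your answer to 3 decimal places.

0.694

Mean x̄ = (8.4 + 2.6 + 2.2 + 0.4 + 0.6 + 2.9 + 1.8)/7 = 2.7000
Deviations: 5.7000, -0.1000, -0.5000, -2.3000, -2.1000, 0.2000, -0.9000
Σ_{t=1}^{6}(x_t−x̄)(x_{t+1}−x̄) = 4.8600
γ_1 = 4.8600 / 7 = 0.694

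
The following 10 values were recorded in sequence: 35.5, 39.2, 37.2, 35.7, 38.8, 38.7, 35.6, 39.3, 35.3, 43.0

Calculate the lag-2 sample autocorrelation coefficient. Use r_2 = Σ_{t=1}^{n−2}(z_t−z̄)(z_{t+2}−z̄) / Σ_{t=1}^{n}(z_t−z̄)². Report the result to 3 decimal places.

Mean z̄ = (35.5 + 39.2 + 37.2 + 35.7 + 38.8 + 38.7 + 35.6 + 39.3 + 35.3 + 43.0)/10 = 37.8300
Numerator Σ_{t=1}^{8}(z_t−z̄)(z_{t+2}−z̄) = 8.4432
Denominator Σ(z_t−z̄)² = 54.2010
r_2 = 8.4432 / 54.2010 = 0.156

0.156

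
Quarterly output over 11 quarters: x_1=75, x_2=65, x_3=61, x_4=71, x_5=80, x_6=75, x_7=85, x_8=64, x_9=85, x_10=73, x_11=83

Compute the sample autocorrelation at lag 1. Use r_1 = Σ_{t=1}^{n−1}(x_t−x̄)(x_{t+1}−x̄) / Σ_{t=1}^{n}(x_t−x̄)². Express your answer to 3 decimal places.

-0.128

Mean x̄ = (75 + 65 + 61 + 71 + 80 + 75 + 85 + 64 + 85 + 73 + 83)/11 = 74.2727
Numerator Σ_{t=1}^{10}(x_t−x̄)(x_{t+1}−x̄) = -92.1653
Denominator Σ(x_t−x̄)² = 720.1818
r_1 = -92.1653 / 720.1818 = -0.128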